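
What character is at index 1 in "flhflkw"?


Input string: 'flhflkw'
Operation: get character at index 1
Index mapping: s[0]='f', s[1]='l'
Result: 'l'


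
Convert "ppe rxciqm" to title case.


Input string: 'ppe rxciqm'
Operation: capitalize first letter of each word
Word transformations: 'ppe'->'Ppe', 'rxciqm'->'Rxciqm'
Result: Ppe Rxciqm


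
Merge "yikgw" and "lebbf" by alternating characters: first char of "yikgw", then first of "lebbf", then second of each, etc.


String 1: 'yikgw'
String 2: 'lebbf'
Operation: alternate characters
Pairs: 'y'+'l', 'i'+'e', 'k'+'b', 'g'+'b', 'w'+'f'
Result: yliekbgbwf


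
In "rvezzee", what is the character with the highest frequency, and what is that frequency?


Input: 'rvezzee'
Operation: tally each character
Counts: 'e':3, 'r':1, 'v':1, 'z':2
Maximum: 'e' appears 3 times


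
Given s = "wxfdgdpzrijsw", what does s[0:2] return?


Input string: 'wxfdgdpzrijsw'
Operation: slice [0:2]
Extract characters: s[0]='w', s[1]='x'
Result: wx


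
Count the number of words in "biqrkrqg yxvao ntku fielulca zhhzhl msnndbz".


Input string: 'biqrkrqg yxvao ntku fielulca zhhzhl msnndbz'
Operation: split by spaces
Words found: 'biqrkrqg', 'yxvao', 'ntku', 'fielulca', 'zhhzhl', 'msnndbz'
Word count: 6


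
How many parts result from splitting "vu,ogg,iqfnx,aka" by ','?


Input string: 'vu,ogg,iqfnx,aka'
Delimiter: ','
Split result: 'vu', 'ogg', 'iqfnx', 'aka'
Number of parts: 4


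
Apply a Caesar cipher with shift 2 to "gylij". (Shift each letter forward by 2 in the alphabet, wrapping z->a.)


Input: 'gylij', shift = 2
Operation: for each letter, (position + 2) mod 26
Mapping: 'g'(6+2=8)->'i', 'y'(24+2=26, 26 mod 26=0)->'a', 'l'(11+2=13)->'n', 'i'(8+2=10)->'k', 'j'(9+2=11)->'l'
Result: iankl


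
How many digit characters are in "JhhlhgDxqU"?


Input string: 'JhhlhgDxqU'
Operation: count digit characters (0-9)
Scan: 'J', 'h', 'h', 'l', 'h', 'g', 'D', 'x', 'q', 'U'
Digits found: 0
Result: 0


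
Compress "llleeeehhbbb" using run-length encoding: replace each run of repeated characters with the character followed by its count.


Input: 'llleeeehhbbb'
Operation: identify consecutive runs
Runs: 'lll' -> l3, 'eeee' -> e4, 'hh' -> h2, 'bbb' -> b3
Encoded: l3e4h2b3


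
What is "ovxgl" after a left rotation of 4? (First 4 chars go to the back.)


Input: 'ovxgl', shift = 4
Operation: split at index 4 and swap parts
Front part s[0:4] = 'ovxg'
Back part s[4:] = 'l'
Rotated = back + front = 'l' + 'ovxg'
Result: lovxg


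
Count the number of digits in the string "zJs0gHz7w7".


Input string: 'zJs0gHz7w7'
Operation: count digit characters (0-9)
Scan: 'z', 'J', 's', '0'(digit), 'g', 'H', 'z', '7'(digit), 'w', '7'(digit)
Digits found: 3
Result: 3


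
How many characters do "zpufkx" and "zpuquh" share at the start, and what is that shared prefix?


String 1: 'zpufkx'
String 2: 'zpuquh'
Compare position by position:
pos 0: 'z' vs 'z' match
pos 1: 'p' vs 'p' match
pos 2: 'u' vs 'u' match
pos 3: 'f' vs 'q' differ -> stop
Longest common prefix: "zpu" (length 3)


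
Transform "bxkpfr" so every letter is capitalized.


Input string: 'bxkpfr'
Operation: convert each letter to uppercase
Mapping: 'b'->'B', 'x'->'X', 'k'->'K', 'p'->'P', 'f'->'F', 'r'->'R'
Result: BXKPFR


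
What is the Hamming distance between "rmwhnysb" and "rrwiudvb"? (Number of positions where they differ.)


String 1: 'rmwhnysb'
String 2: 'rrwiudvb'
Compare each position: pos 0: 'r'=='r', pos 1: 'm'!='r', pos 2: 'w'=='w', pos 3: 'h'!='i', pos 4: 'n'!='u', pos 5: 'y'!='d', pos 6: 's'!='v', pos 7: 'b'=='b'
Differing positions: 5
Hamming distance: 5


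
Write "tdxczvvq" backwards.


Input string: 'tdxczvvq'
Operation: reverse character order
Original order: 't' -> 'd' -> 'x' -> 'c' -> 'z' -> 'v' -> 'v' -> 'q'
Reversed order: 'q' -> 'v' -> 'v' -> 'z' -> 'c' -> 'x' -> 'd' -> 't'
Result: qvvzcxdt


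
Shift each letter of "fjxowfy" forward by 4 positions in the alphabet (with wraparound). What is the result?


Input: 'fjxowfy', shift = 4
Operation: for each letter, (position + 4) mod 26
Mapping: 'f'(5+4=9)->'j', 'j'(9+4=13)->'n', 'x'(23+4=27, 27 mod 26=1)->'b', 'o'(14+4=18)->'s', 'w'(22+4=26, 26 mod 26=0)->'a', 'f'(5+4=9)->'j', 'y'(24+4=28, 28 mod 26=2)->'c'
Result: jnbsajc


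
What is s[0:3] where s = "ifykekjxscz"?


Input string: 'ifykekjxscz'
Operation: slice [0:3]
Extract characters: s[0]='i', s[1]='f', s[2]='y'
Result: ify


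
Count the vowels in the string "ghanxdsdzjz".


Input string: 'ghanxdsdzjz'
Operation: count vowels (a, e, i, o, u)
Scan: s[0]='g', s[1]='h', s[2]='a' (vowel), s[3]='n', s[4]='x', s[5]='d', s[6]='s', s[7]='d', s[8]='z', s[9]='j', s[10]='z'
Vowels found: 1
Result: 1


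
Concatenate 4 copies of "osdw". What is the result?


Input string: 'osdw'
Operation: repeat 4 times
Concatenation: 'osdw' + 'osdw' + 'osdw' + 'osdw'
Result: osdwosdwosdwosdw


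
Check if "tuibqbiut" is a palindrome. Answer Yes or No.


Input string: 'tuibqbiut'
Reversed: 'tuibqbiut'
Compare pairs: s[0]='t' vs s[8]='t' (match), s[1]='u' vs s[7]='u' (match), s[2]='i' vs s[6]='i' (match), s[3]='b' vs s[5]='b' (match)
Palindrome: Yes


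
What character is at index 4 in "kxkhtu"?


Input string: 'kxkhtu'
Operation: get character at index 4
Index mapping: s[0]='k', s[1]='x', s[2]='k', s[3]='h', s[4]='t'
Result: 't'


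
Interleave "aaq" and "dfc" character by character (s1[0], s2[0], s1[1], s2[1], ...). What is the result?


String 1: 'aaq'
String 2: 'dfc'
Operation: alternate characters
Pairs: 'a'+'d', 'a'+'f', 'q'+'c'
Result: adafqc


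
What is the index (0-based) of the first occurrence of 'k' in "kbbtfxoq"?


Input string: 'kbbtfxoq'
Target: 'k'
Scanning left to right: s[0]='k'
First match at index: 0


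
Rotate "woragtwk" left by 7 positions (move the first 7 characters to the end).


Input: 'woragtwk', shift = 7
Operation: split at index 7 and swap parts
Front part s[0:7] = 'woragtw'
Back part s[7:] = 'k'
Rotated = back + front = 'k' + 'woragtw'
Result: kworagtw


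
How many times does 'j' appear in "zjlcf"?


Input string: 'zjlcf'
Target character: 'j'
Scan each position: s[1]='j'
Matches found at indices: 1
Total: 1


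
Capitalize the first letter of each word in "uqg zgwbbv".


Input string: 'uqg zgwbbv'
Operation: capitalize first letter of each word
Word transformations: 'uqg'->'Uqg', 'zgwbbv'->'Zgwbbv'
Result: Uqg Zgwbbv


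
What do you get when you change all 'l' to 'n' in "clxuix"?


Input string: 'clxuix'
Operation: replace 'l' with 'n'
Positions of 'l': 1
After replacement: cnxuix


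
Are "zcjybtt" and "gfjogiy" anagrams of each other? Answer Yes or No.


String 1: 'zcjybtt' -> sorted: 'bcjttyz'
String 2: 'gfjogiy' -> sorted: 'fggijoy'
Compare sorted forms: 'bcjttyz' != 'fggijoy'
Anagram: No


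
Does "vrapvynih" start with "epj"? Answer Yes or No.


Input string: 'vrapvynih'
Prefix to check: 'epj'
First 3 characters of input: 'vra'
Match: False
Result: No


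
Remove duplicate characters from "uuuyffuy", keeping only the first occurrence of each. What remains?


Input: 'uuuyffuy'
Operation: keep first occurrence of each character
Scan: s[0]='u' new -> keep; s[1]='u' seen -> skip; s[2]='u' seen -> skip; s[3]='y' new -> keep; s[4]='f' new -> keep; s[5]='f' seen -> skip; s[6]='u' seen -> skip; s[7]='y' seen -> skip
Result: uyf


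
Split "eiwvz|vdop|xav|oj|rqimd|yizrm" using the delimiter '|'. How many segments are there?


Input string: 'eiwvz|vdop|xav|oj|rqimd|yizrm'
Delimiter: '|'
Split result: 'eiwvz', 'vdop', 'xav', 'oj', 'rqimd', 'yizrm'
Number of parts: 6


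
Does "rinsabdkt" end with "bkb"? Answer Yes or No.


Input string: 'rinsabdkt'
Suffix to check: 'bkb'
Last 3 characters of input: 'dkt'
Match: False
Result: No


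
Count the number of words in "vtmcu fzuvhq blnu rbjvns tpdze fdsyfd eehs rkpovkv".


Input string: 'vtmcu fzuvhq blnu rbjvns tpdze fdsyfd eehs rkpovkv'
Operation: split by spaces
Words found: 'vtmcu', 'fzuvhq', 'blnu', 'rbjvns', 'tpdze', 'fdsyfd', 'eehs', 'rkpovkv'
Word count: 8


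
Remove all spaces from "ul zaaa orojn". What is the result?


Input string: 'ul zaaa orojn'
Operation: remove all spaces
Words: 'ul', 'zaaa', 'orojn'
Join without spaces: ulzaaaorojn


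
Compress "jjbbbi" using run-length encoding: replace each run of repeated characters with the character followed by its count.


Input: 'jjbbbi'
Operation: identify consecutive runs
Runs: 'jj' -> j2, 'bbb' -> b3, 'i' -> i1
Encoded: j2b3i1


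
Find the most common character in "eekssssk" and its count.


Input: 'eekssssk'
Operation: tally each character
Counts: 'e':2, 'k':2, 's':4
Maximum: 's' appears 4 times


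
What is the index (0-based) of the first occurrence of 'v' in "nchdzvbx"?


Input string: 'nchdzvbx'
Target: 'v'
Scanning left to right: s[0]='n', s[1]='c', s[2]='h', s[3]='d', s[4]='z', s[5]='v'
First match at index: 5


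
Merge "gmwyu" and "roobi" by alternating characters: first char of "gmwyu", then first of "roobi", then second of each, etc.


String 1: 'gmwyu'
String 2: 'roobi'
Operation: alternate characters
Pairs: 'g'+'r', 'm'+'o', 'w'+'o', 'y'+'b', 'u'+'i'
Result: grmowoybui


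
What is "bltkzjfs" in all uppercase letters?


Input string: 'bltkzjfs'
Operation: convert each letter to uppercase
Mapping: 'b'->'B', 'l'->'L', 't'->'T', 'k'->'K', 'z'->'Z', 'j'->'J', 'f'->'F', 's'->'S'
Result: BLTKZJFS


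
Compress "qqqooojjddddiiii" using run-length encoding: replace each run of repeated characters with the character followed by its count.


Input: 'qqqooojjddddiiii'
Operation: identify consecutive runs
Runs: 'qqq' -> q3, 'ooo' -> o3, 'jj' -> j2, 'dddd' -> d4, 'iiii' -> i4
Encoded: q3o3j2d4i4


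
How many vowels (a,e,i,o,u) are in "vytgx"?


Input string: 'vytgx'
Operation: count vowels (a, e, i, o, u)
Scan: s[0]='v', s[1]='y', s[2]='t', s[3]='g', s[4]='x'
Vowels found: 0
Result: 0


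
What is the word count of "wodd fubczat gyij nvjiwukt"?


Input string: 'wodd fubczat gyij nvjiwukt'
Operation: split by spaces
Words found: 'wodd', 'fubczat', 'gyij', 'nvjiwukt'
Word count: 4


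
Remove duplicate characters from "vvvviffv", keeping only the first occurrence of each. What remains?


Input: 'vvvviffv'
Operation: keep first occurrence of each character
Scan: s[0]='v' new -> keep; s[1]='v' seen -> skip; s[2]='v' seen -> skip; s[3]='v' seen -> skip; s[4]='i' new -> keep; s[5]='f' new -> keep; s[6]='f' seen -> skip; s[7]='v' seen -> skip
Result: vif


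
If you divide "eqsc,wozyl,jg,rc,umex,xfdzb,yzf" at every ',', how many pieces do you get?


Input string: 'eqsc,wozyl,jg,rc,umex,xfdzb,yzf'
Delimiter: ','
Split result: 'eqsc', 'wozyl', 'jg', 'rc', 'umex', 'xfdzb', 'yzf'
Number of parts: 7


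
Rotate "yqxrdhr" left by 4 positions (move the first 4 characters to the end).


Input: 'yqxrdhr', shift = 4
Operation: split at index 4 and swap parts
Front part s[0:4] = 'yqxr'
Back part s[4:] = 'dhr'
Rotated = back + front = 'dhr' + 'yqxr'
Result: dhryqxr


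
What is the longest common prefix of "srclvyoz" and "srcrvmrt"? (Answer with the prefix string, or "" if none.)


String 1: 'srclvyoz'
String 2: 'srcrvmrt'
Compare position by position:
pos 0: 's' vs 's' match
pos 1: 'r' vs 'r' match
pos 2: 'c' vs 'c' match
pos 3: 'l' vs 'r' differ -> stop
Longest common prefix: "src" (length 3)


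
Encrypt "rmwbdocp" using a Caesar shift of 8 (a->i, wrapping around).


Input: 'rmwbdocp', shift = 8
Operation: for each letter, (position + 8) mod 26
Mapping: 'r'(17+8=25)->'z', 'm'(12+8=20)->'u', 'w'(22+8=30, 30 mod 26=4)->'e', 'b'(1+8=9)->'j', 'd'(3+8=11)->'l', 'o'(14+8=22)->'w', 'c'(2+8=10)->'k', 'p'(15+8=23)->'x'
Result: zuejlwkx


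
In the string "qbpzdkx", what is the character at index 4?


Input string: 'qbpzdkx'
Operation: get character at index 4
Index mapping: s[0]='q', s[1]='b', s[2]='p', s[3]='z', s[4]='d'
Result: 'd'


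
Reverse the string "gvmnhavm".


Input string: 'gvmnhavm'
Operation: reverse character order
Original order: 'g' -> 'v' -> 'm' -> 'n' -> 'h' -> 'a' -> 'v' -> 'm'
Reversed order: 'm' -> 'v' -> 'a' -> 'h' -> 'n' -> 'm' -> 'v' -> 'g'
Result: mvahnmvg


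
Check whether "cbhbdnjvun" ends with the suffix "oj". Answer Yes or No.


Input string: 'cbhbdnjvun'
Suffix to check: 'oj'
Last 2 characters of input: 'un'
Match: False
Result: No


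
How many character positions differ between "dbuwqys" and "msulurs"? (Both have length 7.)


String 1: 'dbuwqys'
String 2: 'msulurs'
Compare each position: pos 0: 'd'!='m', pos 1: 'b'!='s', pos 2: 'u'=='u', pos 3: 'w'!='l', pos 4: 'q'!='u', pos 5: 'y'!='r', pos 6: 's'=='s'
Differing positions: 5
Hamming distance: 5


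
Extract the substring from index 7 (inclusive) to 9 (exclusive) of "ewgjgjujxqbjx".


Input string: 'ewgjgjujxqbjx'
Operation: slice [7:9]
Extract characters: s[7]='j', s[8]='x'
Result: jx


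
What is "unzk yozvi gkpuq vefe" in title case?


Input string: 'unzk yozvi gkpuq vefe'
Operation: capitalize first letter of each word
Word transformations: 'unzk'->'Unzk', 'yozvi'->'Yozvi', 'gkpuq'->'Gkpuq', 'vefe'->'Vefe'
Result: Unzk Yozvi Gkpuq Vefe


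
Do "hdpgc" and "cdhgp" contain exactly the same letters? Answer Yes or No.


String 1: 'hdpgc' -> sorted: 'cdghp'
String 2: 'cdhgp' -> sorted: 'cdghp'
Compare sorted forms: 'cdghp' == 'cdghp'
Anagram: Yes


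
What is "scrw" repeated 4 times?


Input string: 'scrw'
Operation: repeat 4 times
Concatenation: 'scrw' + 'scrw' + 'scrw' + 'scrw'
Result: scrwscrwscrwscrw


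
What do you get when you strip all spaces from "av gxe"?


Input string: 'av gxe'
Operation: remove all spaces
Words: 'av', 'gxe'
Join without spaces: avgxe


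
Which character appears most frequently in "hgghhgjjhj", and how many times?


Input: 'hgghhgjjhj'
Operation: tally each character
Counts: 'g':3, 'h':4, 'j':3
Maximum: 'h' appears 4 times


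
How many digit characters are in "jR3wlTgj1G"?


Input string: 'jR3wlTgj1G'
Operation: count digit characters (0-9)
Scan: 'j', 'R', '3'(digit), 'w', 'l', 'T', 'g', 'j', '1'(digit), 'G'
Digits found: 2
Result: 2


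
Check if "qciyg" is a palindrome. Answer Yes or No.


Input string: 'qciyg'
Reversed: 'gyicq'
Compare pairs: s[0]='q' vs s[4]='g' (mismatch), s[1]='c' vs s[3]='y' (mismatch)
Palindrome: No


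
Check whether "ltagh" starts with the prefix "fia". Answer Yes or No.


Input string: 'ltagh'
Prefix to check: 'fia'
First 3 characters of input: 'lta'
Match: False
Result: No


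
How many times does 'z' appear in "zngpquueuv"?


Input string: 'zngpquueuv'
Target character: 'z'
Scan each position: s[0]='z'
Matches found at indices: 0
Total: 1


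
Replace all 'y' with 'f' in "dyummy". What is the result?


Input string: 'dyummy'
Operation: replace 'y' with 'f'
Positions of 'y': 1, 5
After replacement: dfummf


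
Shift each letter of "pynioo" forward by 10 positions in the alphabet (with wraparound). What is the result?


Input: 'pynioo', shift = 10
Operation: for each letter, (position + 10) mod 26
Mapping: 'p'(15+10=25)->'z', 'y'(24+10=34, 34 mod 26=8)->'i', 'n'(13+10=23)->'x', 'i'(8+10=18)->'s', 'o'(14+10=24)->'y', 'o'(14+10=24)->'y'
Result: zixsyy


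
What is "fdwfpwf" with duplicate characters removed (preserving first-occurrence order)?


Input: 'fdwfpwf'
Operation: keep first occurrence of each character
Scan: s[0]='f' new -> keep; s[1]='d' new -> keep; s[2]='w' new -> keep; s[3]='f' seen -> skip; s[4]='p' new -> keep; s[5]='w' seen -> skip; s[6]='f' seen -> skip
Result: fdwp


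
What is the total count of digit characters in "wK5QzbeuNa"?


Input string: 'wK5QzbeuNa'
Operation: count digit characters (0-9)
Scan: 'w', 'K', '5'(digit), 'Q', 'z', 'b', 'e', 'u', 'N', 'a'
Digits found: 1
Result: 1


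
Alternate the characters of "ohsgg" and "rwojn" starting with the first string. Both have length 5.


String 1: 'ohsgg'
String 2: 'rwojn'
Operation: alternate characters
Pairs: 'o'+'r', 'h'+'w', 's'+'o', 'g'+'j', 'g'+'n'
Result: orhwsogjgn


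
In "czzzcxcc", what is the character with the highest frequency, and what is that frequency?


Input: 'czzzcxcc'
Operation: tally each character
Counts: 'c':4, 'x':1, 'z':3
Maximum: 'c' appears 4 times


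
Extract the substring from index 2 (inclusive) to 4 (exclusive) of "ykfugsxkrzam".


Input string: 'ykfugsxkrzam'
Operation: slice [2:4]
Extract characters: s[2]='f', s[3]='u'
Result: fu


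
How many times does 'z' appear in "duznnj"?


Input string: 'duznnj'
Target character: 'z'
Scan each position: s[2]='z'
Matches found at indices: 2
Total: 1


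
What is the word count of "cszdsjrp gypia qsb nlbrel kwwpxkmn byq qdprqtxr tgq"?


Input string: 'cszdsjrp gypia qsb nlbrel kwwpxkmn byq qdprqtxr tgq'
Operation: split by spaces
Words found: 'cszdsjrp', 'gypia', 'qsb', 'nlbrel', 'kwwpxkmn', 'byq', 'qdprqtxr', 'tgq'
Word count: 8


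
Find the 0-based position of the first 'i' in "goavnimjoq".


Input string: 'goavnimjoq'
Target: 'i'
Scanning left to right: s[0]='g', s[1]='o', s[2]='a', s[3]='v', s[4]='n', s[5]='i'
First match at index: 5


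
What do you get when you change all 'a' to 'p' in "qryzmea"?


Input string: 'qryzmea'
Operation: replace 'a' with 'p'
Positions of 'a': 6
After replacement: qryzmep


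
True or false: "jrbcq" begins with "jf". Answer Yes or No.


Input string: 'jrbcq'
Prefix to check: 'jf'
First 2 characters of input: 'jr'
Match: False
Result: No


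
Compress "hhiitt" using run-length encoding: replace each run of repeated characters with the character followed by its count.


Input: 'hhiitt'
Operation: identify consecutive runs
Runs: 'hh' -> h2, 'ii' -> i2, 'tt' -> t2
Encoded: h2i2t2


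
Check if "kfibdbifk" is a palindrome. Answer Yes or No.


Input string: 'kfibdbifk'
Reversed: 'kfibdbifk'
Compare pairs: s[0]='k' vs s[8]='k' (match), s[1]='f' vs s[7]='f' (match), s[2]='i' vs s[6]='i' (match), s[3]='b' vs s[5]='b' (match)
Palindrome: Yes


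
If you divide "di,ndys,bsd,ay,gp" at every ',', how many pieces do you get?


Input string: 'di,ndys,bsd,ay,gp'
Delimiter: ','
Split result: 'di', 'ndys', 'bsd', 'ay', 'gp'
Number of parts: 5


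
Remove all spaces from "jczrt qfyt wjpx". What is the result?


Input string: 'jczrt qfyt wjpx'
Operation: remove all spaces
Words: 'jczrt', 'qfyt', 'wjpx'
Join without spaces: jczrtqfytwjpx


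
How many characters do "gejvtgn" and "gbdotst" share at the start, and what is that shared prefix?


String 1: 'gejvtgn'
String 2: 'gbdotst'
Compare position by position:
pos 0: 'g' vs 'g' match
pos 1: 'e' vs 'b' differ -> stop
Longest common prefix: "g" (length 1)


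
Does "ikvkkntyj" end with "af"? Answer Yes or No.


Input string: 'ikvkkntyj'
Suffix to check: 'af'
Last 2 characters of input: 'yj'
Match: False
Result: No


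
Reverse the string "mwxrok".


Input string: 'mwxrok'
Operation: reverse character order
Original order: 'm' -> 'w' -> 'x' -> 'r' -> 'o' -> 'k'
Reversed order: 'k' -> 'o' -> 'r' -> 'x' -> 'w' -> 'm'
Result: korxwm


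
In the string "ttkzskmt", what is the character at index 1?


Input string: 'ttkzskmt'
Operation: get character at index 1
Index mapping: s[0]='t', s[1]='t'
Result: 't'


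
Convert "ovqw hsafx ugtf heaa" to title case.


Input string: 'ovqw hsafx ugtf heaa'
Operation: capitalize first letter of each word
Word transformations: 'ovqw'->'Ovqw', 'hsafx'->'Hsafx', 'ugtf'->'Ugtf', 'heaa'->'Heaa'
Result: Ovqw Hsafx Ugtf Heaa


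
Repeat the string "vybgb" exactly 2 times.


Input string: 'vybgb'
Operation: repeat 2 times
Concatenation: 'vybgb' + 'vybgb'
Result: vybgbvybgb


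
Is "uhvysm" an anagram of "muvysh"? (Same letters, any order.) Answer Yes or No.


String 1: 'muvysh' -> sorted: 'hmsuvy'
String 2: 'uhvysm' -> sorted: 'hmsuvy'
Compare sorted forms: 'hmsuvy' == 'hmsuvy'
Anagram: Yes


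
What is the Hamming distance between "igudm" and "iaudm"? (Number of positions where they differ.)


String 1: 'igudm'
String 2: 'iaudm'
Compare each position: pos 0: 'i'=='i', pos 1: 'g'!='a', pos 2: 'u'=='u', pos 3: 'd'=='d', pos 4: 'm'=='m'
Differing positions: 1
Hamming distance: 1


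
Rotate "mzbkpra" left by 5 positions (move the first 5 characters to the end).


Input: 'mzbkpra', shift = 5
Operation: split at index 5 and swap parts
Front part s[0:5] = 'mzbkp'
Back part s[5:] = 'ra'
Rotated = back + front = 'ra' + 'mzbkp'
Result: ramzbkp


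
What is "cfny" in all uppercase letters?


Input string: 'cfny'
Operation: convert each letter to uppercase
Mapping: 'c'->'C', 'f'->'F', 'n'->'N', 'y'->'Y'
Result: CFNY


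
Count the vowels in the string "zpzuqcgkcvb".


Input string: 'zpzuqcgkcvb'
Operation: count vowels (a, e, i, o, u)
Scan: s[0]='z', s[1]='p', s[2]='z', s[3]='u' (vowel), s[4]='q', s[5]='c', s[6]='g', s[7]='k', s[8]='c', s[9]='v', s[10]='b'
Vowels found: 1
Result: 1


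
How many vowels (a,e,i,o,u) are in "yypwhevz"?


Input string: 'yypwhevz'
Operation: count vowels (a, e, i, o, u)
Scan: s[0]='y', s[1]='y', s[2]='p', s[3]='w', s[4]='h', s[5]='e' (vowel), s[6]='v', s[7]='z'
Vowels found: 1
Result: 1


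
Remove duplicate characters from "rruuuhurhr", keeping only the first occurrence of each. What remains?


Input: 'rruuuhurhr'
Operation: keep first occurrence of each character
Scan: s[0]='r' new -> keep; s[1]='r' seen -> skip; s[2]='u' new -> keep; s[3]='u' seen -> skip; s[4]='u' seen -> skip; s[5]='h' new -> keep; s[6]='u' seen -> skip; s[7]='r' seen -> skip; s[8]='h' seen -> skip; s[9]='r' seen -> skip
Result: ruh


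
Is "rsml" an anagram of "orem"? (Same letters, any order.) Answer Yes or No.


String 1: 'orem' -> sorted: 'emor'
String 2: 'rsml' -> sorted: 'lmrs'
Compare sorted forms: 'emor' != 'lmrs'
Anagram: No


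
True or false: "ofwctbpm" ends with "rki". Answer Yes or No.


Input string: 'ofwctbpm'
Suffix to check: 'rki'
Last 3 characters of input: 'bpm'
Match: False
Result: No


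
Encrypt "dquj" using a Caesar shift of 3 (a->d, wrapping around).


Input: 'dquj', shift = 3
Operation: for each letter, (position + 3) mod 26
Mapping: 'd'(3+3=6)->'g', 'q'(16+3=19)->'t', 'u'(20+3=23)->'x', 'j'(9+3=12)->'m'
Result: gtxm


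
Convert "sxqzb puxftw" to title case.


Input string: 'sxqzb puxftw'
Operation: capitalize first letter of each word
Word transformations: 'sxqzb'->'Sxqzb', 'puxftw'->'Puxftw'
Result: Sxqzb Puxftw


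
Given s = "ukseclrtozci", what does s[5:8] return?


Input string: 'ukseclrtozci'
Operation: slice [5:8]
Extract characters: s[5]='l', s[6]='r', s[7]='t'
Result: lrt


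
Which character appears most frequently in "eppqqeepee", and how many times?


Input: 'eppqqeepee'
Operation: tally each character
Counts: 'e':5, 'p':3, 'q':2
Maximum: 'e' appears 5 times


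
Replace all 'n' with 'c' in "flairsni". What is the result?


Input string: 'flairsni'
Operation: replace 'n' with 'c'
Positions of 'n': 6
After replacement: flairsci


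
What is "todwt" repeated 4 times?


Input string: 'todwt'
Operation: repeat 4 times
Concatenation: 'todwt' + 'todwt' + 'todwt' + 'todwt'
Result: todwttodwttodwttodwt


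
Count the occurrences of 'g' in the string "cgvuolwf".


Input string: 'cgvuolwf'
Target character: 'g'
Scan each position: s[1]='g'
Matches found at indices: 1
Total: 1


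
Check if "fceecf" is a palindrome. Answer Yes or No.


Input string: 'fceecf'
Reversed: 'fceecf'
Compare pairs: s[0]='f' vs s[5]='f' (match), s[1]='c' vs s[4]='c' (match), s[2]='e' vs s[3]='e' (match)
Palindrome: Yes


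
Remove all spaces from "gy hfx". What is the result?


Input string: 'gy hfx'
Operation: remove all spaces
Words: 'gy', 'hfx'
Join without spaces: gyhfx


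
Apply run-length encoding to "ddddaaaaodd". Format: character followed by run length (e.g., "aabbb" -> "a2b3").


Input: 'ddddaaaaodd'
Operation: identify consecutive runs
Runs: 'dddd' -> d4, 'aaaa' -> a4, 'o' -> o1, 'dd' -> d2
Encoded: d4a4o1d2


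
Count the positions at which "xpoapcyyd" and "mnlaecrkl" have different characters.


String 1: 'xpoapcyyd'
String 2: 'mnlaecrkl'
Compare each position: pos 0: 'x'!='m', pos 1: 'p'!='n', pos 2: 'o'!='l', pos 3: 'a'=='a', pos 4: 'p'!='e', pos 5: 'c'=='c', pos 6: 'y'!='r', pos 7: 'y'!='k', pos 8: 'd'!='l'
Differing positions: 7
Hamming distance: 7


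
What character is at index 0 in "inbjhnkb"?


Input string: 'inbjhnkb'
Operation: get character at index 0
Index mapping: s[0]='i'
Result: 'i'


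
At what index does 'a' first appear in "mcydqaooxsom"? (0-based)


Input string: 'mcydqaooxsom'
Target: 'a'
Scanning left to right: s[0]='m', s[1]='c', s[2]='y', s[3]='d', s[4]='q', s[5]='a'
First match at index: 5


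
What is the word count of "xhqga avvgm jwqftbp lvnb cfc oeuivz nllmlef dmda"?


Input string: 'xhqga avvgm jwqftbp lvnb cfc oeuivz nllmlef dmda'
Operation: split by spaces
Words found: 'xhqga', 'avvgm', 'jwqftbp', 'lvnb', 'cfc', 'oeuivz', 'nllmlef', 'dmda'
Word count: 8


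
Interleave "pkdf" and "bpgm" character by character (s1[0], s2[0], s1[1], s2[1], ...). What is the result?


String 1: 'pkdf'
String 2: 'bpgm'
Operation: alternate characters
Pairs: 'p'+'b', 'k'+'p', 'd'+'g', 'f'+'m'
Result: pbkpdgfm


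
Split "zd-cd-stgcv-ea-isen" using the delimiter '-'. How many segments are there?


Input string: 'zd-cd-stgcv-ea-isen'
Delimiter: '-'
Split result: 'zd', 'cd', 'stgcv', 'ea', 'isen'
Number of parts: 5


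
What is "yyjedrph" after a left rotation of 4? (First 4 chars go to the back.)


Input: 'yyjedrph', shift = 4
Operation: split at index 4 and swap parts
Front part s[0:4] = 'yyje'
Back part s[4:] = 'drph'
Rotated = back + front = 'drph' + 'yyje'
Result: drphyyje


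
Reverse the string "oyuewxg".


Input string: 'oyuewxg'
Operation: reverse character order
Original order: 'o' -> 'y' -> 'u' -> 'e' -> 'w' -> 'x' -> 'g'
Reversed order: 'g' -> 'x' -> 'w' -> 'e' -> 'u' -> 'y' -> 'o'
Result: gxweuyo


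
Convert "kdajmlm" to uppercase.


Input string: 'kdajmlm'
Operation: convert each letter to uppercase
Mapping: 'k'->'K', 'd'->'D', 'a'->'A', 'j'->'J', 'm'->'M', 'l'->'L', 'm'->'M'
Result: KDAJMLM


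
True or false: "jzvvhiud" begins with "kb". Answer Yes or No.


Input string: 'jzvvhiud'
Prefix to check: 'kb'
First 2 characters of input: 'jz'
Match: False
Result: No


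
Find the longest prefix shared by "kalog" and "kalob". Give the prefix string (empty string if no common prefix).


String 1: 'kalog'
String 2: 'kalob'
Compare position by position:
pos 0: 'k' vs 'k' match
pos 1: 'a' vs 'a' match
pos 2: 'l' vs 'l' match
pos 3: 'o' vs 'o' match
pos 4: 'g' vs 'b' differ -> stop
Longest common prefix: "kalo" (length 4)


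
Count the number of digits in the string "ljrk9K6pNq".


Input string: 'ljrk9K6pNq'
Operation: count digit characters (0-9)
Scan: 'l', 'j', 'r', 'k', '9'(digit), 'K', '6'(digit), 'p', 'N', 'q'
Digits found: 2
Result: 2


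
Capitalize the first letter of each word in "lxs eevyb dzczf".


Input string: 'lxs eevyb dzczf'
Operation: capitalize first letter of each word
Word transformations: 'lxs'->'Lxs', 'eevyb'->'Eevyb', 'dzczf'->'Dzczf'
Result: Lxs Eevyb Dzczf


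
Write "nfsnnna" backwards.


Input string: 'nfsnnna'
Operation: reverse character order
Original order: 'n' -> 'f' -> 's' -> 'n' -> 'n' -> 'n' -> 'a'
Reversed order: 'a' -> 'n' -> 'n' -> 'n' -> 's' -> 'f' -> 'n'
Result: annnsfn


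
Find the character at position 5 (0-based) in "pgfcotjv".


Input string: 'pgfcotjv'
Operation: get character at index 5
Index mapping: s[0]='p', s[1]='g', s[2]='f', s[3]='c', s[4]='o', s[5]='t'
Result: 't'


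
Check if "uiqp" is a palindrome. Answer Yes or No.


Input string: 'uiqp'
Reversed: 'pqiu'
Compare pairs: s[0]='u' vs s[3]='p' (mismatch), s[1]='i' vs s[2]='q' (mismatch)
Palindrome: No


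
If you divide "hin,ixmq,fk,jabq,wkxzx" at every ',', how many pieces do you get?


Input string: 'hin,ixmq,fk,jabq,wkxzx'
Delimiter: ','
Split result: 'hin', 'ixmq', 'fk', 'jabq', 'wkxzx'
Number of parts: 5


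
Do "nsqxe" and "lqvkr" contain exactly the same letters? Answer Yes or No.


String 1: 'nsqxe' -> sorted: 'enqsx'
String 2: 'lqvkr' -> sorted: 'klqrv'
Compare sorted forms: 'enqsx' != 'klqrv'
Anagram: No


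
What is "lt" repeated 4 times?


Input string: 'lt'
Operation: repeat 4 times
Concatenation: 'lt' + 'lt' + 'lt' + 'lt'
Result: ltltltlt


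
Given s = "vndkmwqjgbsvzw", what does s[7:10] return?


Input string: 'vndkmwqjgbsvzw'
Operation: slice [7:10]
Extract characters: s[7]='j', s[8]='g', s[9]='b'
Result: jgb


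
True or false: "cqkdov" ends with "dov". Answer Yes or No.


Input string: 'cqkdov'
Suffix to check: 'dov'
Last 3 characters of input: 'dov'
Match: True
Result: Yes


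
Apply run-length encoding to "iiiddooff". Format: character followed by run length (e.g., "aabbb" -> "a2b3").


Input: 'iiiddooff'
Operation: identify consecutive runs
Runs: 'iii' -> i3, 'dd' -> d2, 'oo' -> o2, 'ff' -> f2
Encoded: i3d2o2f2


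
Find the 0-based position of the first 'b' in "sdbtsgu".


Input string: 'sdbtsgu'
Target: 'b'
Scanning left to right: s[0]='s', s[1]='d', s[2]='b'
First match at index: 2


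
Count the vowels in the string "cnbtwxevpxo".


Input string: 'cnbtwxevpxo'
Operation: count vowels (a, e, i, o, u)
Scan: s[0]='c', s[1]='n', s[2]='b', s[3]='t', s[4]='w', s[5]='x', s[6]='e' (vowel), s[7]='v', s[8]='p', s[9]='x', s[10]='o' (vowel)
Vowels found: 2
Result: 2


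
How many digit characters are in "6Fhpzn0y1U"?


Input string: '6Fhpzn0y1U'
Operation: count digit characters (0-9)
Scan: '6'(digit), 'F', 'h', 'p', 'z', 'n', '0'(digit), 'y', '1'(digit), 'U'
Digits found: 3
Result: 3


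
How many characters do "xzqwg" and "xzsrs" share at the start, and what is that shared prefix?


String 1: 'xzqwg'
String 2: 'xzsrs'
Compare position by position:
pos 0: 'x' vs 'x' match
pos 1: 'z' vs 'z' match
pos 2: 'q' vs 's' differ -> stop
Longest common prefix: "xz" (length 2)


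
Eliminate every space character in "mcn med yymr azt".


Input string: 'mcn med yymr azt'
Operation: remove all spaces
Words: 'mcn', 'med', 'yymr', 'azt'
Join without spaces: mcnmedyymrazt


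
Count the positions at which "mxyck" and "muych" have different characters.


String 1: 'mxyck'
String 2: 'muych'
Compare each position: pos 0: 'm'=='m', pos 1: 'x'!='u', pos 2: 'y'=='y', pos 3: 'c'=='c', pos 4: 'k'!='h'
Differing positions: 2
Hamming distance: 2


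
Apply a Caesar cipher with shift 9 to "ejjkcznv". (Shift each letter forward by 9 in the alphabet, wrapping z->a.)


Input: 'ejjkcznv', shift = 9
Operation: for each letter, (position + 9) mod 26
Mapping: 'e'(4+9=13)->'n', 'j'(9+9=18)->'s', 'j'(9+9=18)->'s', 'k'(10+9=19)->'t', 'c'(2+9=11)->'l', 'z'(25+9=34, 34 mod 26=8)->'i', 'n'(13+9=22)->'w', 'v'(21+9=30, 30 mod 26=4)->'e'
Result: nsstliwe


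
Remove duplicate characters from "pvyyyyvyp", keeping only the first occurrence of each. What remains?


Input: 'pvyyyyvyp'
Operation: keep first occurrence of each character
Scan: s[0]='p' new -> keep; s[1]='v' new -> keep; s[2]='y' new -> keep; s[3]='y' seen -> skip; s[4]='y' seen -> skip; s[5]='y' seen -> skip; s[6]='v' seen -> skip; s[7]='y' seen -> skip; s[8]='p' seen -> skip
Result: pvy


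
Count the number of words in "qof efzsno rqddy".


Input string: 'qof efzsno rqddy'
Operation: split by spaces
Words found: 'qof', 'efzsno', 'rqddy'
Word count: 3


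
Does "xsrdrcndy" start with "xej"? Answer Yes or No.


Input string: 'xsrdrcndy'
Prefix to check: 'xej'
First 3 characters of input: 'xsr'
Match: False
Result: No


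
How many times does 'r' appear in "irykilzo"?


Input string: 'irykilzo'
Target character: 'r'
Scan each position: s[1]='r'
Matches found at indices: 1
Total: 1


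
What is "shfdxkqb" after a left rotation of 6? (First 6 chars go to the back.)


Input: 'shfdxkqb', shift = 6
Operation: split at index 6 and swap parts
Front part s[0:6] = 'shfdxk'
Back part s[6:] = 'qb'
Rotated = back + front = 'qb' + 'shfdxk'
Result: qbshfdxk


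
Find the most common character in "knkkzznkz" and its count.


Input: 'knkkzznkz'
Operation: tally each character
Counts: 'k':4, 'n':2, 'z':3
Maximum: 'k' appears 4 times


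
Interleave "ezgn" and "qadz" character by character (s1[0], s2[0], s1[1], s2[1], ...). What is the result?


String 1: 'ezgn'
String 2: 'qadz'
Operation: alternate characters
Pairs: 'e'+'q', 'z'+'a', 'g'+'d', 'n'+'z'
Result: eqzagdnz


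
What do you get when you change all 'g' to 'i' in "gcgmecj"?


Input string: 'gcgmecj'
Operation: replace 'g' with 'i'
Positions of 'g': 0, 2
After replacement: icimecj


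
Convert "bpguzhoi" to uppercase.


Input string: 'bpguzhoi'
Operation: convert each letter to uppercase
Mapping: 'b'->'B', 'p'->'P', 'g'->'G', 'u'->'U', 'z'->'Z', 'h'->'H', 'o'->'O', 'i'->'I'
Result: BPGUZHOI


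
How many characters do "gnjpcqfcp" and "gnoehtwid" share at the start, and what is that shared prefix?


String 1: 'gnjpcqfcp'
String 2: 'gnoehtwid'
Compare position by position:
pos 0: 'g' vs 'g' match
pos 1: 'n' vs 'n' match
pos 2: 'j' vs 'o' differ -> stop
Longest common prefix: "gn" (length 2)


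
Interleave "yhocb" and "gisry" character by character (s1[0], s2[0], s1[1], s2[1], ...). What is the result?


String 1: 'yhocb'
String 2: 'gisry'
Operation: alternate characters
Pairs: 'y'+'g', 'h'+'i', 'o'+'s', 'c'+'r', 'b'+'y'
Result: yghioscrby


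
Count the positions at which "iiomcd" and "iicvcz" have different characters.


String 1: 'iiomcd'
String 2: 'iicvcz'
Compare each position: pos 0: 'i'=='i', pos 1: 'i'=='i', pos 2: 'o'!='c', pos 3: 'm'!='v', pos 4: 'c'=='c', pos 5: 'd'!='z'
Differing positions: 3
Hamming distance: 3


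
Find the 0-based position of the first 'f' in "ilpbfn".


Input string: 'ilpbfn'
Target: 'f'
Scanning left to right: s[0]='i', s[1]='l', s[2]='p', s[3]='b', s[4]='f'
First match at index: 4


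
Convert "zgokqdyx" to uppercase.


Input string: 'zgokqdyx'
Operation: convert each letter to uppercase
Mapping: 'z'->'Z', 'g'->'G', 'o'->'O', 'k'->'K', 'q'->'Q', 'd'->'D', 'y'->'Y', 'x'->'X'
Result: ZGOKQDYX


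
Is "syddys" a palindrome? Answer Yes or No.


Input string: 'syddys'
Reversed: 'syddys'
Compare pairs: s[0]='s' vs s[5]='s' (match), s[1]='y' vs s[4]='y' (match), s[2]='d' vs s[3]='d' (match)
Palindrome: Yes


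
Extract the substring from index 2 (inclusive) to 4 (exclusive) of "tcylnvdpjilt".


Input string: 'tcylnvdpjilt'
Operation: slice [2:4]
Extract characters: s[2]='y', s[3]='l'
Result: yl


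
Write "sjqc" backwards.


Input string: 'sjqc'
Operation: reverse character order
Original order: 's' -> 'j' -> 'q' -> 'c'
Reversed order: 'c' -> 'q' -> 'j' -> 's'
Result: cqjs


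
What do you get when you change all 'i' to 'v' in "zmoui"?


Input string: 'zmoui'
Operation: replace 'i' with 'v'
Positions of 'i': 4
After replacement: zmouv


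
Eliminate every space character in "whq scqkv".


Input string: 'whq scqkv'
Operation: remove all spaces
Words: 'whq', 'scqkv'
Join without spaces: whqscqkv


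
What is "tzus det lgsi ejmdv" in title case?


Input string: 'tzus det lgsi ejmdv'
Operation: capitalize first letter of each word
Word transformations: 'tzus'->'Tzus', 'det'->'Det', 'lgsi'->'Lgsi', 'ejmdv'->'Ejmdv'
Result: Tzus Det Lgsi Ejmdv


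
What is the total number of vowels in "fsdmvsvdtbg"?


Input string: 'fsdmvsvdtbg'
Operation: count vowels (a, e, i, o, u)
Scan: s[0]='f', s[1]='s', s[2]='d', s[3]='m', s[4]='v', s[5]='s', s[6]='v', s[7]='d', s[8]='t', s[9]='b', s[10]='g'
Vowels found: 0
Result: 0


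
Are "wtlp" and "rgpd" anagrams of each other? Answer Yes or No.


String 1: 'wtlp' -> sorted: 'lptw'
String 2: 'rgpd' -> sorted: 'dgpr'
Compare sorted forms: 'lptw' != 'dgpr'
Anagram: No


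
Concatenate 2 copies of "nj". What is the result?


Input string: 'nj'
Operation: repeat 2 times
Concatenation: 'nj' + 'nj'
Result: njnj


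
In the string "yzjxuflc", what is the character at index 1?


Input string: 'yzjxuflc'
Operation: get character at index 1
Index mapping: s[0]='y', s[1]='z'
Result: 'z'


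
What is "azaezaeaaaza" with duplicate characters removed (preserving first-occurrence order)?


Input: 'azaezaeaaaza'
Operation: keep first occurrence of each character
Scan: s[0]='a' new -> keep; s[1]='z' new -> keep; s[2]='a' seen -> skip; s[3]='e' new -> keep; s[4]='z' seen -> skip; s[5]='a' seen -> skip; s[6]='e' seen -> skip; s[7]='a' seen -> skip; s[8]='a' seen -> skip; s[9]='a' seen -> skip; s[10]='z' seen -> skip; s[11]='a' seen -> skip
Result: aze


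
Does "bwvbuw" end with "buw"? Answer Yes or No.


Input string: 'bwvbuw'
Suffix to check: 'buw'
Last 3 characters of input: 'buw'
Match: True
Result: Yes


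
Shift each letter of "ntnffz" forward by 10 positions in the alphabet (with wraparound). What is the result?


Input: 'ntnffz', shift = 10
Operation: for each letter, (position + 10) mod 26
Mapping: 'n'(13+10=23)->'x', 't'(19+10=29, 29 mod 26=3)->'d', 'n'(13+10=23)->'x', 'f'(5+10=15)->'p', 'f'(5+10=15)->'p', 'z'(25+10=35, 35 mod 26=9)->'j'
Result: xdxppj


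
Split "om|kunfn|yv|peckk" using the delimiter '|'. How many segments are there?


Input string: 'om|kunfn|yv|peckk'
Delimiter: '|'
Split result: 'om', 'kunfn', 'yv', 'peckk'
Number of parts: 4


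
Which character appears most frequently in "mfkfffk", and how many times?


Input: 'mfkfffk'
Operation: tally each character
Counts: 'f':4, 'k':2, 'm':1
Maximum: 'f' appears 4 times


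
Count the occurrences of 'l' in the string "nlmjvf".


Input string: 'nlmjvf'
Target character: 'l'
Scan each position: s[1]='l'
Matches found at indices: 1
Total: 1


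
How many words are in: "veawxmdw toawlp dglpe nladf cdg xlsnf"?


Input string: 'veawxmdw toawlp dglpe nladf cdg xlsnf'
Operation: split by spaces
Words found: 'veawxmdw', 'toawlp', 'dglpe', 'nladf', 'cdg', 'xlsnf'
Word count: 6


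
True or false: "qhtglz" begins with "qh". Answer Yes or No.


Input string: 'qhtglz'
Prefix to check: 'qh'
First 2 characters of input: 'qh'
Match: True
Result: Yes


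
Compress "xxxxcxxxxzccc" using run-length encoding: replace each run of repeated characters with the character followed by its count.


Input: 'xxxxcxxxxzccc'
Operation: identify consecutive runs
Runs: 'xxxx' -> x4, 'c' -> c1, 'xxxx' -> x4, 'z' -> z1, 'ccc' -> c3
Encoded: x4c1x4z1c3


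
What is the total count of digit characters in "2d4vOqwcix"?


Input string: '2d4vOqwcix'
Operation: count digit characters (0-9)
Scan: '2'(digit), 'd', '4'(digit), 'v', 'O', 'q', 'w', 'c', 'i', 'x'
Digits found: 2
Result: 2


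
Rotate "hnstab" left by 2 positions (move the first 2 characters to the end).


Input: 'hnstab', shift = 2
Operation: split at index 2 and swap parts
Front part s[0:2] = 'hn'
Back part s[2:] = 'stab'
Rotated = back + front = 'stab' + 'hn'
Result: stabhn


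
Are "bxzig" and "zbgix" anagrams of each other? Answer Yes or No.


String 1: 'bxzig' -> sorted: 'bgixz'
String 2: 'zbgix' -> sorted: 'bgixz'
Compare sorted forms: 'bgixz' == 'bgixz'
Anagram: Yes


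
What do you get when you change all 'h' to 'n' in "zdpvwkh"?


Input string: 'zdpvwkh'
Operation: replace 'h' with 'n'
Positions of 'h': 6
After replacement: zdpvwkn


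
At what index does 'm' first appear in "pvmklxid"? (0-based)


Input string: 'pvmklxid'
Target: 'm'
Scanning left to right: s[0]='p', s[1]='v', s[2]='m'
First match at index: 2


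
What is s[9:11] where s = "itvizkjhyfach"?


Input string: 'itvizkjhyfach'
Operation: slice [9:11]
Extract characters: s[9]='f', s[10]='a'
Result: fa
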